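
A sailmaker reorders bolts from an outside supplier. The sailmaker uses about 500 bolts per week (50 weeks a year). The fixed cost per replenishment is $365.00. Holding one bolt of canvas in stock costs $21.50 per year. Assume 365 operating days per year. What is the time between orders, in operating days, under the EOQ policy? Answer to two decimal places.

Annual demand D = 500 × 50 = 25,000.
Q* = √(2DS/H) = √(2 × 25,000 × 365 / 21.5) ≈ 921.32.
Cycle time = Q*/D × 365 = 921.32 / 25,000 × 365 ≈ 13.451 days.

T ≈ 13.45 days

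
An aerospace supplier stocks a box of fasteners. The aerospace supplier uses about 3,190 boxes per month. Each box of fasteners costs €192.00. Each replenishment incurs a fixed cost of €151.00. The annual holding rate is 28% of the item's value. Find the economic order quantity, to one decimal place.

Annual demand D = 3,190 × 12 = 38,280.
Holding cost H = 0.28 × €192.00 = €53.7600 per unit per year.
EOQ = √(2DS / H) = √(2 × 38,280 × 151 / 53.76).
= √(11,560,560 / 53.76) = √215,040.1786 ≈ 463.724.

Q* ≈ 463.7 boxes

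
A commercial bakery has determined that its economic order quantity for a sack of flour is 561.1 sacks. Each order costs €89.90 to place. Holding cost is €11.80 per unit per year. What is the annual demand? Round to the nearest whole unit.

The basic EOQ model gives Q* = √(2DS/H); rearrange for the unknown.
From Q* = √(2DS/H): D = Q*²H / (2S) = 561.1² × 11.8 / (2 × 89.9) = 20662.024.

D ≈ 20,662 sacks per year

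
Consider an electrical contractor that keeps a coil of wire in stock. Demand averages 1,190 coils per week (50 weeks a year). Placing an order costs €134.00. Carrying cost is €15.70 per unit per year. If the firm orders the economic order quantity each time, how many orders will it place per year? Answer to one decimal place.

Annual demand D = 1,190 × 50 = 59,500.
EOQ = √(2DS/H) = √(2 × 59,500 × 134 / 15.7) ≈ 1007.80.
Orders per year = D / Q* = 59,500 / 1007.80 ≈ 59.039.

N ≈ 59.0 orders per year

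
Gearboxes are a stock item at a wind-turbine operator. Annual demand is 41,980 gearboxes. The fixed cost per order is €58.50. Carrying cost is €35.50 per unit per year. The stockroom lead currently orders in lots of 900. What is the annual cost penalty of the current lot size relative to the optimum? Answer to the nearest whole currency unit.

EOQ = √(2DS/H) = √(2 × 41,980 × 58.5 / 35.5) ≈ 371.96.
Cost at Q* = (D/Q*)S + (Q*/2)H = √(2DSH) ≈ €13,204.69.
Cost at Q = 900: (41,980/900)×58.5 + (900/2)×35.5 = €2,728.70 + €15,975.00 = €18,703.70.
Excess = €18,703.70 − €13,204.69 = €5,499.01.

Extra cost ≈ €5,499 per year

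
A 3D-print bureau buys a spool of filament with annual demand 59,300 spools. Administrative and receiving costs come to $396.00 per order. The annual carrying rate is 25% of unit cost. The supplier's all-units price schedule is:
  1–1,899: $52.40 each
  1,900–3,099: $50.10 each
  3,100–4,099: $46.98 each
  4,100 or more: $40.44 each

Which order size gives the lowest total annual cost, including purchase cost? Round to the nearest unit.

Q* ≈ 4,100 spools

Holding cost per unit per year at price C is H = 0.25·C.
For each price level, check whether its EOQ is feasible; otherwise the best quantity at that price is the breakpoint.
EOQ at $52.40 = 1893.5 (feasible in tier 1): TC = 59,300×$52.40 + (59,300/1893.5)×396 + (1893.5/2)×0.25×$52.40 = $3,132,124.22.
EOQ at $50.10 = 1936.4 (feasible in tier 2): TC = 59,300×$50.10 + (59,300/1936.4)×396 + (1936.4/2)×0.25×$50.10 = $2,995,183.74.
EOQ at $46.98 = 1999.7 < 3100, so use break Q=3100: TC = 59,300×$46.98 + (59,300/3100.0)×396 + (3100.0/2)×0.25×$46.98 = $2,811,693.85.
EOQ at $40.44 = 2155.3 < 4100, so use break Q=4100: TC = 59,300×$40.44 + (59,300/4100.0)×396 + (4100.0/2)×0.25×$40.44 = $2,424,545.01.
Lowest total cost is $2,424,545.01 at Q = 4100.0.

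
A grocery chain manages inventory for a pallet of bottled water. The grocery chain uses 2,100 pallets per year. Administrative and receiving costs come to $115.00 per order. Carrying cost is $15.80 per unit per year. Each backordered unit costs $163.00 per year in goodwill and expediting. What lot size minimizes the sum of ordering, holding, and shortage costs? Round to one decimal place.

Q* ≈ 183.1 pallets

With planned backorders, Q* = √(2DS/H) · √((H+B)/B).
√(2DS/H) = √(2 × 2,100 × 115 / 15.8) = 174.842.
√((H+B)/B) = √((15.8+163)/163) = 1.0473.
Q* ≈ 183.120.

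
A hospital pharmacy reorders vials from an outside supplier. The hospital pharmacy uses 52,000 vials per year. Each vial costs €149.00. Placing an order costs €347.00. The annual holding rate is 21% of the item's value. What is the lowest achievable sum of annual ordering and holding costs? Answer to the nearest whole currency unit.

Holding cost H = 0.21 × €149.00 = €31.2900 per unit per year.
EOQ = √(2DS/H) = √(2 × 52,000 × 347 / 31.29) ≈ 1073.94.
At Q*, ordering cost (D/Q*)S equals holding cost (Q*/2)H, each = √(DSH/2).
Minimum total = √(2DSH) = √(2 × 52,000 × 347 × 31.29) ≈ 33603.475.

TC* ≈ €33,603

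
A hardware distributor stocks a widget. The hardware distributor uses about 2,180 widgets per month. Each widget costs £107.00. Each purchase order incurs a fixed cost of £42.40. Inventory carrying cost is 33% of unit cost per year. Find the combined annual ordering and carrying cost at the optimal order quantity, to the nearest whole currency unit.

TC* ≈ £8,850

Annual demand D = 2,180 × 12 = 26,160.
Holding cost H = 0.33 × £107.00 = £35.3100 per unit per year.
The optimal lot size = √(2DS/H) = √(2 × 26,160 × 42.4 / 35.31) ≈ 250.65.
At Q*, ordering cost (D/Q*)S equals holding cost (Q*/2)H, each = √(DSH/2).
Minimum total = √(2DSH) = √(2 × 26,160 × 42.4 × 35.31) ≈ 8850.456.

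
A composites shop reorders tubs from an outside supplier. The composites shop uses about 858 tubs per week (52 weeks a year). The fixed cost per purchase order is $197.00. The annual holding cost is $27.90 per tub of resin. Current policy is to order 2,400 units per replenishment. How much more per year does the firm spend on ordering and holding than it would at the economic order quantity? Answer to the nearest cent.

Extra cost ≈ $14,996.22 per year

Annual demand D = 858 × 52 = 44,616.
EOQ = √(2DS/H) = √(2 × 44,616 × 197 / 27.9) ≈ 793.76.
Cost at Q* = (D/Q*)S + (Q*/2)H = √(2DSH) ≈ $22,146.01.
Cost at Q = 2,400: (44,616/2,400)×197 + (2,400/2)×27.9 = $3,662.23 + $33,480.00 = $37,142.23.
Excess = $37,142.23 − $22,146.01 = $14,996.22.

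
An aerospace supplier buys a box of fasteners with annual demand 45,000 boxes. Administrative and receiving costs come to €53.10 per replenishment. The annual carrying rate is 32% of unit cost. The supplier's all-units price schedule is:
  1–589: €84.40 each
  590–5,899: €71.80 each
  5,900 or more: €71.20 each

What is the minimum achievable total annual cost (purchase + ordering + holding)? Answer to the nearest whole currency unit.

TC* ≈ €3,241,828

Holding cost per unit per year at price C is H = 0.32·C.
Candidates are each tier's EOQ (if it falls in that tier) and each price-break quantity.
EOQ at €84.40 = 420.7 (feasible in tier 1): TC = 45,000×€84.40 + (45,000/420.7)×53.1 + (420.7/2)×0.32×€84.40 = €3,809,360.95.
EOQ at €71.80 = 456.1 < 590, so use break Q=590: TC = 45,000×€71.80 + (45,000/590.0)×53.1 + (590.0/2)×0.32×€71.80 = €3,241,827.92.
EOQ at €71.20 = 458.0 < 5900, so use break Q=5900: TC = 45,000×€71.20 + (45,000/5900.0)×53.1 + (5900.0/2)×0.32×€71.20 = €3,271,617.80.
Lowest total cost among the candidates is at Q = 590.0.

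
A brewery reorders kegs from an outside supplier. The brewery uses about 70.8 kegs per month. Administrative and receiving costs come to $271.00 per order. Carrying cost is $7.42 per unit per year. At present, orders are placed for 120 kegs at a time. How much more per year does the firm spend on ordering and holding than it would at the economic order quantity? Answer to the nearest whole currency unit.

Extra cost ≈ $515 per year

Annual demand D = 70.8 × 12 = 849.6.
EOQ = √(2DS/H) = √(2 × 849.6 × 271 / 7.42) ≈ 249.12.
Cost at Q* = (D/Q*)S + (Q*/2)H = √(2DSH) ≈ $1,848.45.
Cost at Q = 120: (849.6/120)×271 + (120/2)×7.42 = $1,918.68 + $445.20 = $2,363.88.
Excess = $2,363.88 − $1,848.45 = $515.43.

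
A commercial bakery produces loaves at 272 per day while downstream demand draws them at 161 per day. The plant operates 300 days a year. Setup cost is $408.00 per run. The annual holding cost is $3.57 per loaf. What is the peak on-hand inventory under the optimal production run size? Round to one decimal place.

Annual demand D = 161 × 300 = 48,300.
Production build-up factor (1 − d/p) = 1 − 161/272 = 0.4081.
Q* = √(2DS / (H(1 − d/p))) = √(2 × 48,300 × 408 / (3.57 × 0.4081)).
= √(39,412,800 / 1.4569) ≈ 5201.247.
Maximum inventory = Q*(1 − d/p) = 5201.247 × 0.4081 ≈ 2122.568.

I_max ≈ 2,122.6 loaves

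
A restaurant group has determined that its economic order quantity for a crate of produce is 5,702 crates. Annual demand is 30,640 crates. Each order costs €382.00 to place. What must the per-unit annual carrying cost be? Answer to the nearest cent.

H ≈ €0.72

Invert the EOQ relation Q*² = 2DS/H.
From Q* = √(2DS/H): H = 2DS / Q*² = 2 × 30,640 × 382 / 5,702² = 0.7200.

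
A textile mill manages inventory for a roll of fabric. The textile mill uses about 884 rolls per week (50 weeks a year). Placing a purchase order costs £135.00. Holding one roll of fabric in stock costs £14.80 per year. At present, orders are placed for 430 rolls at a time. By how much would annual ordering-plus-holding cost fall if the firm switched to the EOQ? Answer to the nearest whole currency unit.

Extra cost ≈ £3,769 per year

Annual demand D = 884 × 50 = 44,200.
EOQ = √(2DS/H) = √(2 × 44,200 × 135 / 14.8) ≈ 897.97.
Cost at Q* = (D/Q*)S + (Q*/2)H = √(2DSH) ≈ £13,289.97.
Cost at Q = 430: (44,200/430)×135 + (430/2)×14.8 = £13,876.74 + £3,182.00 = £17,058.74.
Excess = £17,058.74 − £13,289.97 = £3,768.78.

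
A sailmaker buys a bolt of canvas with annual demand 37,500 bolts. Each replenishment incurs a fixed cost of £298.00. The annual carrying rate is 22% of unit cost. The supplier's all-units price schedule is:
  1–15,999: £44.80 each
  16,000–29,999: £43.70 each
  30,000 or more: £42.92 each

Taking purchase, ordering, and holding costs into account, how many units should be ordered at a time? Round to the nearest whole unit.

Q* ≈ 1,506 bolts

Holding cost per unit per year at price C is H = 0.22·C.
Evaluate total cost at each tier's feasible EOQ or, if the EOQ is below the tier, at the tier's minimum quantity.
EOQ at £44.80 = 1505.9 (feasible in tier 1): TC = 37,500×£44.80 + (37,500/1505.9)×298 + (1505.9/2)×0.22×£44.80 = £1,694,841.89.
EOQ at £43.70 = 1524.7 < 16000, so use break Q=16000: TC = 37,500×£43.70 + (37,500/16000.0)×298 + (16000.0/2)×0.22×£43.70 = £1,716,360.44.
EOQ at £42.92 = 1538.5 < 30000, so use break Q=30000: TC = 37,500×£42.92 + (37,500/30000.0)×298 + (30000.0/2)×0.22×£42.92 = £1,751,508.50.
Lowest total cost is £1,694,841.89 at Q = 1505.9.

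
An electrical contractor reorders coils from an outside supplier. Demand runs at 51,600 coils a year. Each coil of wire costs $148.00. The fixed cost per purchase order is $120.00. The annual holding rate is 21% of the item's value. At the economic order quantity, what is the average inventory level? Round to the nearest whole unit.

Average inventory ≈ 316 coils

Holding cost H = 0.21 × $148.00 = $31.0800 per unit per year.
EOQ = √(2DS/H) = √(2 × 51,600 × 120 / 31.08) ≈ 631.23.
Average inventory = Q*/2 ≈ 631.23 / 2 = 315.617.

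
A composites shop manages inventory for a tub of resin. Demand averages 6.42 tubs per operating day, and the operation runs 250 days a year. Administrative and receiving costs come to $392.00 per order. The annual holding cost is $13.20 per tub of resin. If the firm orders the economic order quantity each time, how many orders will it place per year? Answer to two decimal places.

Annual demand D = 6.42 × 250 = 1,605.
The optimal lot size = √(2DS/H) = √(2 × 1,605 × 392 / 13.2) ≈ 308.75.
Orders per year = D / Q* = 1,605 / 308.75 ≈ 5.198.

N ≈ 5.20 orders per year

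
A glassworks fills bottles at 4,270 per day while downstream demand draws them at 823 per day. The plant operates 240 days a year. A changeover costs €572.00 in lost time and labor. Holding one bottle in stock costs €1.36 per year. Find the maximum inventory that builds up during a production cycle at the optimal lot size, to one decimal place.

I_max ≈ 11,581.3 bottles

Annual demand D = 823 × 240 = 197,520.
Production build-up factor (1 − d/p) = 1 − 823/4,270 = 0.8073.
Q* = √(2DS / (H(1 − d/p))) = √(2 × 197,520 × 572 / (1.36 × 0.8073)).
= √(225,962,880 / 1.0979) ≈ 14346.382.
Maximum inventory = Q*(1 − d/p) = 14346.382 × 0.8073 ≈ 11581.260.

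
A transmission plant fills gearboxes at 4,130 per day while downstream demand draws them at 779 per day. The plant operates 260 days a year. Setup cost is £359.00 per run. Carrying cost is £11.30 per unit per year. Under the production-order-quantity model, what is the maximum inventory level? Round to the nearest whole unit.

I_max ≈ 3,231 gearboxes

Annual demand D = 779 × 260 = 202,540.
Production build-up factor (1 − d/p) = 1 − 779/4,130 = 0.8114.
Q* = √(2DS / (H(1 − d/p))) = √(2 × 202,540 × 359 / (11.3 × 0.8114)).
= √(145,423,720 / 9.1686) ≈ 3982.596.
Maximum inventory = Q*(1 − d/p) = 3982.596 × 0.8114 ≈ 3231.399.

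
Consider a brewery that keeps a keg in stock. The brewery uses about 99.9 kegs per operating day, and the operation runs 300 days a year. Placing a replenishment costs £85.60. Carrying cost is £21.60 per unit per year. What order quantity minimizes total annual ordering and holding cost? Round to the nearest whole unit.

Annual demand D = 99.9 × 300 = 29,970.
EOQ = √(2DS / H) = √(2 × 29,970 × 85.6 / 21.6).
= √(5,130,864 / 21.6) = √237,540 ≈ 487.381.

Q* ≈ 487 kegs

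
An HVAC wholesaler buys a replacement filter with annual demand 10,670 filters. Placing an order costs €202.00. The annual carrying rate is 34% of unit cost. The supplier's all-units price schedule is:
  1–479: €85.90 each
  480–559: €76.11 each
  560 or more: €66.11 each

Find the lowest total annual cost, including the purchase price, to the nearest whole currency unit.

TC* ≈ €715,536

Holding cost per unit per year at price C is H = 0.34·C.
Candidates are each tier's EOQ (if it falls in that tier) and each price-break quantity.
EOQ at €85.90 = 384.2 (feasible in tier 1): TC = 10,670×€85.90 + (10,670/384.2)×202 + (384.2/2)×0.34×€85.90 = €927,773.42.
EOQ at €76.11 = 408.1 < 480, so use break Q=480: TC = 10,670×€76.11 + (10,670/480.0)×202 + (480.0/2)×0.34×€76.11 = €822,794.57.
EOQ at €66.11 = 437.9 < 560, so use break Q=560: TC = 10,670×€66.11 + (10,670/560.0)×202 + (560.0/2)×0.34×€66.11 = €715,536.19.
Lowest total cost among the candidates is at Q = 560.0.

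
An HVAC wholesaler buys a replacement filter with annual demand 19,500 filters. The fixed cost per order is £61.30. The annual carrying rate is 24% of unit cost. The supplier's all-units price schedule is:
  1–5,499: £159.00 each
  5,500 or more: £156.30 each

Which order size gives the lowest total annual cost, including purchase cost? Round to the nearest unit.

Holding cost per unit per year at price C is H = 0.24·C.
For each price level, check whether its EOQ is feasible; otherwise the best quantity at that price is the breakpoint.
EOQ at £159.00 = 250.3 (feasible in tier 1): TC = 19,500×£159.00 + (19,500/250.3)×61.3 + (250.3/2)×0.24×£159.00 = £3,110,051.39.
EOQ at £156.30 = 252.5 < 5500, so use break Q=5500: TC = 19,500×£156.30 + (19,500/5500.0)×61.3 + (5500.0/2)×0.24×£156.30 = £3,151,225.34.
Lowest total cost is £3,110,051.39 at Q = 250.3.

Q* ≈ 250 filters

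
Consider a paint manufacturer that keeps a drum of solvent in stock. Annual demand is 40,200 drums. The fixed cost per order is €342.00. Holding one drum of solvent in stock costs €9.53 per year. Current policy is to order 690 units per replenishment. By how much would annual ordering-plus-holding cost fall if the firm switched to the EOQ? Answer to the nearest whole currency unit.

Extra cost ≈ €7,025 per year

EOQ = √(2DS/H) = √(2 × 40,200 × 342 / 9.53) ≈ 1698.61.
Cost at Q* = (D/Q*)S + (Q*/2)H = √(2DSH) ≈ €16,187.79.
Cost at Q = 690: (40,200/690)×342 + (690/2)×9.53 = €19,925.22 + €3,287.85 = €23,213.07.
Excess = €23,213.07 − €16,187.79 = €7,025.28.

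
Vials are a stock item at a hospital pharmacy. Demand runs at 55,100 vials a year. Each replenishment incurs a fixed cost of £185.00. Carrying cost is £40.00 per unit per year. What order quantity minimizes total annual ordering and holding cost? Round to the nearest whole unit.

EOQ = √(2DS / H) = √(2 × 55,100 × 185 / 40).
= √(20,387,000 / 40) = √509,675 ≈ 713.915.

Q* ≈ 714 vials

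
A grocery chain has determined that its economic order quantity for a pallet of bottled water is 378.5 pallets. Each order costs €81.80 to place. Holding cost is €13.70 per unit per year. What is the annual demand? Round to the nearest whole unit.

D ≈ 11,997 pallets per year

Squaring Q* = √(2DS/H) gives Q*² = 2DS/H.
From Q* = √(2DS/H): D = Q*²H / (2S) = 378.5² × 13.7 / (2 × 81.8) = 11996.900.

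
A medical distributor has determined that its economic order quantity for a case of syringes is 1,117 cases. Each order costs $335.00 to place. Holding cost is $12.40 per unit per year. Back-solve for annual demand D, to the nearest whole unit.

The basic EOQ model gives Q* = √(2DS/H); rearrange for the unknown.
From Q* = √(2DS/H): D = Q*²H / (2S) = 1,117² × 12.4 / (2 × 335) = 23091.558.

D ≈ 23,092 cases per year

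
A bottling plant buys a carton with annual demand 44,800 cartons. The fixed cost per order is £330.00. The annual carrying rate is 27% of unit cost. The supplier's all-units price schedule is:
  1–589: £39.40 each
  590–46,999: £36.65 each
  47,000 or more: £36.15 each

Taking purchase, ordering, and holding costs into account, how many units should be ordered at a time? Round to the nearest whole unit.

Q* ≈ 1,729 cartons

Holding cost per unit per year at price C is H = 0.27·C.
For each price level, check whether its EOQ is feasible; otherwise the best quantity at that price is the breakpoint.
Tier 1 (£39.40): EOQ = 1667.2 exceeds tier's upper bound 589, so this tier is dominated.
EOQ at £36.65 = 1728.6 (feasible in tier 2): TC = 44,800×£36.65 + (44,800/1728.6)×330 + (1728.6/2)×0.27×£36.65 = £1,659,025.27.
EOQ at £36.15 = 1740.5 < 47000, so use break Q=47000: TC = 44,800×£36.15 + (44,800/47000.0)×330 + (47000.0/2)×0.27×£36.15 = £1,849,206.30.
Lowest total cost is £1,659,025.27 at Q = 1728.6.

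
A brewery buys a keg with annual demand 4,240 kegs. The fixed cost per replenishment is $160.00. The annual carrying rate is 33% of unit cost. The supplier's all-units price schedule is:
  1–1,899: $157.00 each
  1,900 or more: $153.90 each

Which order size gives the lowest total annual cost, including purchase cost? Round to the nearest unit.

Q* ≈ 162 kegs

Holding cost per unit per year at price C is H = 0.33·C.
Candidates are each tier's EOQ (if it falls in that tier) and each price-break quantity.
EOQ at $157.00 = 161.8 (feasible in tier 1): TC = 4,240×$157.00 + (4,240/161.8)×160 + (161.8/2)×0.33×$157.00 = $674,064.26.
EOQ at $153.90 = 163.4 < 1900, so use break Q=1900: TC = 4,240×$153.90 + (4,240/1900.0)×160 + (1900.0/2)×0.33×$153.90 = $701,140.70.
Lowest total cost is $674,064.26 at Q = 161.8.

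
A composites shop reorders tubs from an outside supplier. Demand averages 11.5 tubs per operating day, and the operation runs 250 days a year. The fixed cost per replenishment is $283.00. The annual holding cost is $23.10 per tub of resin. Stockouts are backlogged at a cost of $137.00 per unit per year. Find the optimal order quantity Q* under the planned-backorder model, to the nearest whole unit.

Annual demand D = 11.5 × 250 = 2,875.
With planned backorders, Q* = √(2DS/H) · √((H+B)/B).
√(2DS/H) = √(2 × 2,875 × 283 / 23.1) = 265.412.
√((H+B)/B) = √((23.1+137)/137) = 1.0810.
Q* ≈ 286.917.

Q* ≈ 287 tubs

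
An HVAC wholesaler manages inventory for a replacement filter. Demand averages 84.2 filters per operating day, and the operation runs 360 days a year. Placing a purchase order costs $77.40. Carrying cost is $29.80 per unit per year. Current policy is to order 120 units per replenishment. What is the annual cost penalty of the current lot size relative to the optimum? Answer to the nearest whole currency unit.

Extra cost ≈ $9,514 per year

Annual demand D = 84.2 × 360 = 30,312.
EOQ = √(2DS/H) = √(2 × 30,312 × 77.4 / 29.8) ≈ 396.81.
Cost at Q* = (D/Q*)S + (Q*/2)H = √(2DSH) ≈ $11,824.99.
Cost at Q = 120: (30,312/120)×77.4 + (120/2)×29.8 = $19,551.24 + $1,788.00 = $21,339.24.
Excess = $21,339.24 − $11,824.99 = $9,514.25.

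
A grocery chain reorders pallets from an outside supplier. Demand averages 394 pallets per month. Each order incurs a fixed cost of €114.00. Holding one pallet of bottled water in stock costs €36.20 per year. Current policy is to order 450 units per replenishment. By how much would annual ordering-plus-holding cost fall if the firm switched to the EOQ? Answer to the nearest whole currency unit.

Annual demand D = 394 × 12 = 4,728.
EOQ = √(2DS/H) = √(2 × 4,728 × 114 / 36.2) ≈ 172.56.
Cost at Q* = (D/Q*)S + (Q*/2)H = √(2DSH) ≈ €6,246.84.
Cost at Q = 450: (4,728/450)×114 + (450/2)×36.2 = €1,197.76 + €8,145.00 = €9,342.76.
Excess = €9,342.76 − €6,246.84 = €3,095.92.

Extra cost ≈ €3,096 per year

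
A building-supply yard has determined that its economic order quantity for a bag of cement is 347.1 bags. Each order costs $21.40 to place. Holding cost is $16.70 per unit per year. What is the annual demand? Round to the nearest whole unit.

D ≈ 47,009 bags per year

Squaring Q* = √(2DS/H) gives Q*² = 2DS/H.
From Q* = √(2DS/H): D = Q*²H / (2S) = 347.1² × 16.7 / (2 × 21.4) = 47009.099.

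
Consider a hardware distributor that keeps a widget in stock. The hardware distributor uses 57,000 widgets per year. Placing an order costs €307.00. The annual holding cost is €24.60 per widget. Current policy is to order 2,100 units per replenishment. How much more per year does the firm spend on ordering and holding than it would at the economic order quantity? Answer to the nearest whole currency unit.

Extra cost ≈ €4,821 per year

EOQ = √(2DS/H) = √(2 × 57,000 × 307 / 24.6) ≈ 1192.76.
Cost at Q* = (D/Q*)S + (Q*/2)H = √(2DSH) ≈ €29,341.96.
Cost at Q = 2,100: (57,000/2,100)×307 + (2,100/2)×24.6 = €8,332.86 + €25,830.00 = €34,162.86.
Excess = €34,162.86 − €29,341.96 = €4,820.89.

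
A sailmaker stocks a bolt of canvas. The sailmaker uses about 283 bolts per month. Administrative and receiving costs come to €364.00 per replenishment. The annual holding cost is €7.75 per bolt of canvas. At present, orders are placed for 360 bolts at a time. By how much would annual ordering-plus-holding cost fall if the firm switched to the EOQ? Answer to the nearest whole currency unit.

Extra cost ≈ €451 per year

Annual demand D = 283 × 12 = 3,396.
EOQ = √(2DS/H) = √(2 × 3,396 × 364 / 7.75) ≈ 564.81.
Cost at Q* = (D/Q*)S + (Q*/2)H = √(2DSH) ≈ €4,377.24.
Cost at Q = 360: (3,396/360)×364 + (360/2)×7.75 = €3,433.73 + €1,395.00 = €4,828.73.
Excess = €4,828.73 − €4,377.24 = €451.49.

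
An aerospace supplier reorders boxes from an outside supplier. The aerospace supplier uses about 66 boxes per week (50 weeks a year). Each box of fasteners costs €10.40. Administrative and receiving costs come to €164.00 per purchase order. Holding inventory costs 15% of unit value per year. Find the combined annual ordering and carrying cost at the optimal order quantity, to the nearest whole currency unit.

TC* ≈ €1,299

Annual demand D = 66 × 50 = 3,300.
Holding cost H = 0.15 × €10.40 = €1.5600 per unit per year.
EOQ = √(2DS/H) = √(2 × 3,300 × 164 / 1.56) ≈ 832.97.
At Q*, ordering cost (D/Q*)S equals holding cost (Q*/2)H, each = √(DSH/2).
Minimum total = √(2DSH) = √(2 × 3,300 × 164 × 1.56) ≈ 1299.440.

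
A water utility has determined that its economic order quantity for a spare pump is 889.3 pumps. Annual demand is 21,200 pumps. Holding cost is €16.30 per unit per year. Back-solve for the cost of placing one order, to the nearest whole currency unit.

The basic EOQ model gives Q* = √(2DS/H); rearrange for the unknown.
From Q* = √(2DS/H): S = Q*²H / (2D) = 889.3² × 16.3 / (2 × 21,200) = 304.0313.

S ≈ €304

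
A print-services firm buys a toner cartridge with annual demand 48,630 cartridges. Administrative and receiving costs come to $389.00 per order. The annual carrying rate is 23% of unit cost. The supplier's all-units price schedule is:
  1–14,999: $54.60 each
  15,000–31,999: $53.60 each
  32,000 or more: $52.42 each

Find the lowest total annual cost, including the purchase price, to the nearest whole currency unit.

TC* ≈ $2,676,995

Holding cost per unit per year at price C is H = 0.23·C.
Evaluate total cost at each tier's feasible EOQ or, if the EOQ is below the tier, at the tier's minimum quantity.
EOQ at $54.60 = 1735.7 (feasible in tier 1): TC = 48,630×$54.60 + (48,630/1735.7)×389 + (1735.7/2)×0.23×$54.60 = $2,676,995.27.
EOQ at $53.60 = 1751.8 < 15000, so use break Q=15000: TC = 48,630×$53.60 + (48,630/15000.0)×389 + (15000.0/2)×0.23×$53.60 = $2,700,289.14.
EOQ at $52.42 = 1771.5 < 32000, so use break Q=32000: TC = 48,630×$52.42 + (48,630/32000.0)×389 + (32000.0/2)×0.23×$52.42 = $2,742,681.36.
Lowest total cost among the candidates is at Q = 1735.7.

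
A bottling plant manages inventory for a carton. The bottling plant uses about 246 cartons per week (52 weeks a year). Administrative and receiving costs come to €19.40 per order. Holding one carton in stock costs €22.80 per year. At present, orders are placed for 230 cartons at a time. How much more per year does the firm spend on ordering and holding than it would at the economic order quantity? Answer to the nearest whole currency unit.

Annual demand D = 246 × 52 = 12,792.
EOQ = √(2DS/H) = √(2 × 12,792 × 19.4 / 22.8) ≈ 147.54.
Cost at Q* = (D/Q*)S + (Q*/2)H = √(2DSH) ≈ €3,363.97.
Cost at Q = 230: (12,792/230)×19.4 + (230/2)×22.8 = €1,078.98 + €2,622.00 = €3,700.98.
Excess = €3,700.98 − €3,363.97 = €337.00.

Extra cost ≈ €337 per year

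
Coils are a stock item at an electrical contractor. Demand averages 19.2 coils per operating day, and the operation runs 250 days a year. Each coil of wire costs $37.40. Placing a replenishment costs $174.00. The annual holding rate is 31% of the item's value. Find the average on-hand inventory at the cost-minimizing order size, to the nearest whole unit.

Average inventory ≈ 190 coils

Annual demand D = 19.2 × 250 = 4,800.
Holding cost H = 0.31 × $37.40 = $11.5940 per unit per year.
Q* = √(2DS/H) = √(2 × 4,800 × 174 / 11.594) ≈ 379.57.
Average inventory = Q*/2 ≈ 379.57 / 2 = 189.786.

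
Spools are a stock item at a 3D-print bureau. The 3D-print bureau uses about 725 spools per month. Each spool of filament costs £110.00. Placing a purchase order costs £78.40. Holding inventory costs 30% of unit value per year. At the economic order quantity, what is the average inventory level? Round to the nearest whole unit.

Annual demand D = 725 × 12 = 8,700.
Holding cost H = 0.30 × £110.00 = £33.0000 per unit per year.
The optimal lot size = √(2DS/H) = √(2 × 8,700 × 78.4 / 33) ≈ 203.32.
Average inventory = Q*/2 ≈ 203.32 / 2 = 101.659.

Average inventory ≈ 102 spools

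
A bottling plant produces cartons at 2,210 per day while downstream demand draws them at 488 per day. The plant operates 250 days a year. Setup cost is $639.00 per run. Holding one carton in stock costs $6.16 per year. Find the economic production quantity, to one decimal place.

Annual demand D = 488 × 250 = 122,000.
Production build-up factor (1 − d/p) = 1 − 488/2,210 = 0.7792.
Q* = √(2DS / (H(1 − d/p))) = √(2 × 122,000 × 639 / (6.16 × 0.7792)).
= √(155,916,000 / 4.7998) ≈ 5699.471.

Q* ≈ 5,699.5 cartons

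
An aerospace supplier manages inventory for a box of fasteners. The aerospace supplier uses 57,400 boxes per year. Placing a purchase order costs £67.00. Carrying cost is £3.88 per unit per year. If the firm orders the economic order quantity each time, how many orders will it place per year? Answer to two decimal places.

N ≈ 40.77 orders per year

EOQ = √(2DS/H) = √(2 × 57,400 × 67 / 3.88) ≈ 1407.97.
Orders per year = D / Q* = 57,400 / 1407.97 ≈ 40.768.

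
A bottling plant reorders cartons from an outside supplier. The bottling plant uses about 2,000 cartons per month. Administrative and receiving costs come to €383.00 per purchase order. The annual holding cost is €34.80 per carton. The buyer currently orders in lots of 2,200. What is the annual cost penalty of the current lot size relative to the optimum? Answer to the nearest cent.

Annual demand D = 2,000 × 12 = 24,000.
EOQ = √(2DS/H) = √(2 × 24,000 × 383 / 34.8) ≈ 726.83.
Cost at Q* = (D/Q*)S + (Q*/2)H = √(2DSH) ≈ €25,293.54.
Cost at Q = 2,200: (24,000/2,200)×383 + (2,200/2)×34.8 = €4,178.18 + €38,280.00 = €42,458.18.
Excess = €42,458.18 − €25,293.54 = €17,164.64.

Extra cost ≈ €17,164.64 per year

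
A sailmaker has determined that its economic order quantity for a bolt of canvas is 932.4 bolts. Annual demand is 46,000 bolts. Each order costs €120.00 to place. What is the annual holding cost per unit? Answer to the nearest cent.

Squaring Q* = √(2DS/H) gives Q*² = 2DS/H.
From Q* = √(2DS/H): H = 2DS / Q*² = 2 × 46,000 × 120 / 932.4² = 12.6989.

H ≈ €12.70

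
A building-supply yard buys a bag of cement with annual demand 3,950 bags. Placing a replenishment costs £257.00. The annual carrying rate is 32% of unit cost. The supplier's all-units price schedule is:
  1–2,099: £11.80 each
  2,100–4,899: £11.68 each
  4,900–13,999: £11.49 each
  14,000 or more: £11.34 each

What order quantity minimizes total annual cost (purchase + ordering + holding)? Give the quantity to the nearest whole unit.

Q* ≈ 733 bags

Holding cost per unit per year at price C is H = 0.32·C.
Evaluate total cost at each tier's feasible EOQ or, if the EOQ is below the tier, at the tier's minimum quantity.
EOQ at £11.80 = 733.3 (feasible in tier 1): TC = 3,950×£11.80 + (3,950/733.3)×257 + (733.3/2)×0.32×£11.80 = £49,378.83.
EOQ at £11.68 = 737.0 < 2100, so use break Q=2100: TC = 3,950×£11.68 + (3,950/2100.0)×257 + (2100.0/2)×0.32×£11.68 = £50,543.88.
EOQ at £11.49 = 743.1 < 4900, so use break Q=4900: TC = 3,950×£11.49 + (3,950/4900.0)×257 + (4900.0/2)×0.32×£11.49 = £54,600.83.
EOQ at £11.34 = 748.0 < 14000, so use break Q=14000: TC = 3,950×£11.34 + (3,950/14000.0)×257 + (14000.0/2)×0.32×£11.34 = £70,267.11.
Lowest total cost is £49,378.83 at Q = 733.3.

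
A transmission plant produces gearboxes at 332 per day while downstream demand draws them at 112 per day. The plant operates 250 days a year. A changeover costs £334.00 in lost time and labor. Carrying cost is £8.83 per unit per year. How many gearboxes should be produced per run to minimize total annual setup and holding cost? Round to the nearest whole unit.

Annual demand D = 112 × 250 = 28,000.
Production build-up factor (1 − d/p) = 1 − 112/332 = 0.6627.
Q* = √(2DS / (H(1 − d/p))) = √(2 × 28,000 × 334 / (8.83 × 0.6627)).
= √(18,704,000 / 5.8512) ≈ 1787.906.

Q* ≈ 1,788 gearboxes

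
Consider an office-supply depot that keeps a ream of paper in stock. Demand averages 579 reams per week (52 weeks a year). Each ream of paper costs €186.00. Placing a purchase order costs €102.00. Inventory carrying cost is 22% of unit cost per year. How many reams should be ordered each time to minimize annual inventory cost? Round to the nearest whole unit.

Annual demand D = 579 × 52 = 30,108.
Holding cost H = 0.22 × €186.00 = €40.9200 per unit per year.
EOQ = √(2DS / H) = √(2 × 30,108 × 102 / 40.92).
= √(6,142,032 / 40.92) = √150,098.5337 ≈ 387.426.

Q* ≈ 387 reams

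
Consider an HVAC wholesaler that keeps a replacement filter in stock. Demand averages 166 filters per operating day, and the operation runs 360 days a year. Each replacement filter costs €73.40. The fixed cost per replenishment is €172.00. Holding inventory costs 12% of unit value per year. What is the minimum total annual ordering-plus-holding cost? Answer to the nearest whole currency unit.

Annual demand D = 166 × 360 = 59,760.
Holding cost H = 0.12 × €73.40 = €8.8080 per unit per year.
EOQ = √(2DS/H) = √(2 × 59,760 × 172 / 8.808) ≈ 1527.73.
At Q*, ordering cost (D/Q*)S equals holding cost (Q*/2)H, each = √(DSH/2).
Minimum total = √(2DSH) = √(2 × 59,760 × 172 × 8.808) ≈ 13456.223.

TC* ≈ €13,456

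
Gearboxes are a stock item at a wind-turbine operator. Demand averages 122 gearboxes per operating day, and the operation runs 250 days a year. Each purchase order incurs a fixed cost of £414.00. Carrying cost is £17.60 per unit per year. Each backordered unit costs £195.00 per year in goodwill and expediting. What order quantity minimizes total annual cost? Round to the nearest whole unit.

Q* ≈ 1,251 gearboxes

Annual demand D = 122 × 250 = 30,500.
With planned backorders, Q* = √(2DS/H) · √((H+B)/B).
√(2DS/H) = √(2 × 30,500 × 414 / 17.6) = 1197.867.
√((H+B)/B) = √((17.6+195)/195) = 1.0442.
Q* ≈ 1250.757.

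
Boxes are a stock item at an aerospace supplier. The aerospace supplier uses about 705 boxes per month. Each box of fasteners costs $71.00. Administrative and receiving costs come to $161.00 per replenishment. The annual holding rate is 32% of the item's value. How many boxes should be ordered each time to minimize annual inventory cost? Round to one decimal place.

Q* ≈ 346.3 boxes

Annual demand D = 705 × 12 = 8,460.
Holding cost H = 0.32 × $71.00 = $22.7200 per unit per year.
EOQ = √(2DS / H) = √(2 × 8,460 × 161 / 22.72).
= √(2,724,120 / 22.72) = √119,899.6479 ≈ 346.265.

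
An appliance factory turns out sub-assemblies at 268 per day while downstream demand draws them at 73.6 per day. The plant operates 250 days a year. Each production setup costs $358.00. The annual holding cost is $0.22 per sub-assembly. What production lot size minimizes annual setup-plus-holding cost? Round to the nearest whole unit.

Q* ≈ 9,086 sub-assemblies

Annual demand D = 73.6 × 250 = 18,400.
Production build-up factor (1 − d/p) = 1 − 73.6/268 = 0.7254.
Q* = √(2DS / (H(1 − d/p))) = √(2 × 18,400 × 358 / (0.22 × 0.7254)).
= √(13,174,400 / 0.1596) ≈ 9086.013.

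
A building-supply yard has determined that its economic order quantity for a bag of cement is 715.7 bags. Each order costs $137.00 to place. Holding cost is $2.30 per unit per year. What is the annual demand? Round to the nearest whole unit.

D ≈ 4,300 bags per year

Squaring Q* = √(2DS/H) gives Q*² = 2DS/H.
From Q* = √(2DS/H): D = Q*²H / (2S) = 715.7² × 2.3 / (2 × 137) = 4299.711.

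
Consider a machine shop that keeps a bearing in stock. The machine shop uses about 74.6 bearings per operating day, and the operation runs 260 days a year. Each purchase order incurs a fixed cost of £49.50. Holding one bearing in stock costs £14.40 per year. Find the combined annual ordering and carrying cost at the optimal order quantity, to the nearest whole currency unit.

TC* ≈ £5,258

Annual demand D = 74.6 × 260 = 19,396.
The optimal lot size = √(2DS/H) = √(2 × 19,396 × 49.5 / 14.4) ≈ 365.17.
At the optimum the two cost components are equal, so total cost = 2·(Q*/2)H = Q*·H.
Minimum total = √(2DSH) = √(2 × 19,396 × 49.5 × 14.4) ≈ 5258.416.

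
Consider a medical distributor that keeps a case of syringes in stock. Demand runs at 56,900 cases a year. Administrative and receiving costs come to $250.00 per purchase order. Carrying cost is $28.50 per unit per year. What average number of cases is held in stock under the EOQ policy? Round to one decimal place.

Q* = √(2DS/H) = √(2 × 56,900 × 250 / 28.5) ≈ 999.12.
Average inventory = Q*/2 ≈ 999.12 / 2 = 499.561.

Average inventory ≈ 499.6 cases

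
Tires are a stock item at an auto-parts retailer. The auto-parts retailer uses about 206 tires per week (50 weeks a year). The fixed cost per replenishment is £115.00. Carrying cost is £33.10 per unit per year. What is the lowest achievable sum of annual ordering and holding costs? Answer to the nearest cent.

Annual demand D = 206 × 50 = 10,300.
The optimal lot size = √(2DS/H) = √(2 × 10,300 × 115 / 33.1) ≈ 267.53.
At Q*, ordering cost (D/Q*)S equals holding cost (Q*/2)H, each = √(DSH/2).
Minimum total = √(2DSH) = √(2 × 10,300 × 115 × 33.1) ≈ 8855.162.

TC* ≈ £8,855.16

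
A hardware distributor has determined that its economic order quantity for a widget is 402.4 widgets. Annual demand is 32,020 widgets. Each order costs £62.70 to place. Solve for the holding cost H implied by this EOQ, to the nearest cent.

H ≈ £24.80

Invert the EOQ relation Q*² = 2DS/H.
From Q* = √(2DS/H): H = 2DS / Q*² = 2 × 32,020 × 62.7 / 402.4² = 24.7972.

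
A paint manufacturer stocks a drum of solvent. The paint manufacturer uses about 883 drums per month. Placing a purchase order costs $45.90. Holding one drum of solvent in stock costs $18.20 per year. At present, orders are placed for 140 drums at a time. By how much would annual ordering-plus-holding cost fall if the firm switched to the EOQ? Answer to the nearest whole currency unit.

Extra cost ≈ $540 per year

Annual demand D = 883 × 12 = 10,596.
EOQ = √(2DS/H) = √(2 × 10,596 × 45.9 / 18.2) ≈ 231.18.
Cost at Q* = (D/Q*)S + (Q*/2)H = √(2DSH) ≈ $4,207.54.
Cost at Q = 140: (10,596/140)×45.9 + (140/2)×18.2 = $3,473.97 + $1,274.00 = $4,747.97.
Excess = $4,747.97 − $4,207.54 = $540.44.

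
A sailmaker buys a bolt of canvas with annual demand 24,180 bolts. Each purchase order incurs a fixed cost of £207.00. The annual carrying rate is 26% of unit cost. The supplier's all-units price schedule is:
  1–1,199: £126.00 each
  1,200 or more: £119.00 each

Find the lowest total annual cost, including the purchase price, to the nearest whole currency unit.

TC* ≈ £2,900,155

Holding cost per unit per year at price C is H = 0.26·C.
For each price level, check whether its EOQ is feasible; otherwise the best quantity at that price is the breakpoint.
EOQ at £126.00 = 552.8 (feasible in tier 1): TC = 24,180×£126.00 + (24,180/552.8)×207 + (552.8/2)×0.26×£126.00 = £3,064,789.24.
EOQ at £119.00 = 568.8 < 1200, so use break Q=1200: TC = 24,180×£119.00 + (24,180/1200.0)×207 + (1200.0/2)×0.26×£119.00 = £2,900,155.05.
Lowest total cost among the candidates is at Q = 1200.0.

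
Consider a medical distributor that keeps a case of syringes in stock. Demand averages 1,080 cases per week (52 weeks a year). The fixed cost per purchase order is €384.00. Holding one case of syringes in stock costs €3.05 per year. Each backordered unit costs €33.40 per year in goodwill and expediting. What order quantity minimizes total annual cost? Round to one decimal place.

Annual demand D = 1,080 × 52 = 56,160.
With planned backorders, Q* = √(2DS/H) · √((H+B)/B).
√(2DS/H) = √(2 × 56,160 × 384 / 3.05) = 3760.488.
√((H+B)/B) = √((3.05+33.4)/33.4) = 1.0447.
Q* ≈ 3928.437.

Q* ≈ 3,928.4 cases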